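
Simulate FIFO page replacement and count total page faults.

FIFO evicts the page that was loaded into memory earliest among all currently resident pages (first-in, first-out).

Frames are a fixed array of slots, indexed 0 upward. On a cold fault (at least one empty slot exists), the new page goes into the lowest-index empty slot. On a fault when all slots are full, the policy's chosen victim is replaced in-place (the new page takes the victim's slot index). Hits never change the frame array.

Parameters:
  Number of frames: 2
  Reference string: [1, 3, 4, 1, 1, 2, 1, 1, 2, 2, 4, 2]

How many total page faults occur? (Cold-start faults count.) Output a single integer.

Step 0: ref 1 → FAULT, frames=[1,-]
Step 1: ref 3 → FAULT, frames=[1,3]
Step 2: ref 4 → FAULT (evict 1), frames=[4,3]
Step 3: ref 1 → FAULT (evict 3), frames=[4,1]
Step 4: ref 1 → HIT, frames=[4,1]
Step 5: ref 2 → FAULT (evict 4), frames=[2,1]
Step 6: ref 1 → HIT, frames=[2,1]
Step 7: ref 1 → HIT, frames=[2,1]
Step 8: ref 2 → HIT, frames=[2,1]
Step 9: ref 2 → HIT, frames=[2,1]
Step 10: ref 4 → FAULT (evict 1), frames=[2,4]
Step 11: ref 2 → HIT, frames=[2,4]
Total faults: 6

Answer: 6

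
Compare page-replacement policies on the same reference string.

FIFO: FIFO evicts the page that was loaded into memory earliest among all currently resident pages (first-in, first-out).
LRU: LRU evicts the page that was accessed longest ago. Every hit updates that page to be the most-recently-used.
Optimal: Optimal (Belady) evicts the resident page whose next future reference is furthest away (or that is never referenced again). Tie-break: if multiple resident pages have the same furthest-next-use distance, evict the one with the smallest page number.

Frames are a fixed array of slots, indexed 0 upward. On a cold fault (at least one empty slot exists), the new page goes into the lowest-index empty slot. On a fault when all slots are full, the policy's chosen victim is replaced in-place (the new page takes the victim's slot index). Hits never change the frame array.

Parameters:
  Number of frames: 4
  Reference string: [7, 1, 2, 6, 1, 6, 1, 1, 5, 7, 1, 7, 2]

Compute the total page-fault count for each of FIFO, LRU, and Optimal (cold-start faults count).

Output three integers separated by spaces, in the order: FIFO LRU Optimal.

Answer: 8 7 5

Derivation:
--- FIFO ---
  step 0: ref 7 -> FAULT, frames=[7,-,-,-] (faults so far: 1)
  step 1: ref 1 -> FAULT, frames=[7,1,-,-] (faults so far: 2)
  step 2: ref 2 -> FAULT, frames=[7,1,2,-] (faults so far: 3)
  step 3: ref 6 -> FAULT, frames=[7,1,2,6] (faults so far: 4)
  step 4: ref 1 -> HIT, frames=[7,1,2,6] (faults so far: 4)
  step 5: ref 6 -> HIT, frames=[7,1,2,6] (faults so far: 4)
  step 6: ref 1 -> HIT, frames=[7,1,2,6] (faults so far: 4)
  step 7: ref 1 -> HIT, frames=[7,1,2,6] (faults so far: 4)
  step 8: ref 5 -> FAULT, evict 7, frames=[5,1,2,6] (faults so far: 5)
  step 9: ref 7 -> FAULT, evict 1, frames=[5,7,2,6] (faults so far: 6)
  step 10: ref 1 -> FAULT, evict 2, frames=[5,7,1,6] (faults so far: 7)
  step 11: ref 7 -> HIT, frames=[5,7,1,6] (faults so far: 7)
  step 12: ref 2 -> FAULT, evict 6, frames=[5,7,1,2] (faults so far: 8)
  FIFO total faults: 8
--- LRU ---
  step 0: ref 7 -> FAULT, frames=[7,-,-,-] (faults so far: 1)
  step 1: ref 1 -> FAULT, frames=[7,1,-,-] (faults so far: 2)
  step 2: ref 2 -> FAULT, frames=[7,1,2,-] (faults so far: 3)
  step 3: ref 6 -> FAULT, frames=[7,1,2,6] (faults so far: 4)
  step 4: ref 1 -> HIT, frames=[7,1,2,6] (faults so far: 4)
  step 5: ref 6 -> HIT, frames=[7,1,2,6] (faults so far: 4)
  step 6: ref 1 -> HIT, frames=[7,1,2,6] (faults so far: 4)
  step 7: ref 1 -> HIT, frames=[7,1,2,6] (faults so far: 4)
  step 8: ref 5 -> FAULT, evict 7, frames=[5,1,2,6] (faults so far: 5)
  step 9: ref 7 -> FAULT, evict 2, frames=[5,1,7,6] (faults so far: 6)
  step 10: ref 1 -> HIT, frames=[5,1,7,6] (faults so far: 6)
  step 11: ref 7 -> HIT, frames=[5,1,7,6] (faults so far: 6)
  step 12: ref 2 -> FAULT, evict 6, frames=[5,1,7,2] (faults so far: 7)
  LRU total faults: 7
--- Optimal ---
  step 0: ref 7 -> FAULT, frames=[7,-,-,-] (faults so far: 1)
  step 1: ref 1 -> FAULT, frames=[7,1,-,-] (faults so far: 2)
  step 2: ref 2 -> FAULT, frames=[7,1,2,-] (faults so far: 3)
  step 3: ref 6 -> FAULT, frames=[7,1,2,6] (faults so far: 4)
  step 4: ref 1 -> HIT, frames=[7,1,2,6] (faults so far: 4)
  step 5: ref 6 -> HIT, frames=[7,1,2,6] (faults so far: 4)
  step 6: ref 1 -> HIT, frames=[7,1,2,6] (faults so far: 4)
  step 7: ref 1 -> HIT, frames=[7,1,2,6] (faults so far: 4)
  step 8: ref 5 -> FAULT, evict 6, frames=[7,1,2,5] (faults so far: 5)
  step 9: ref 7 -> HIT, frames=[7,1,2,5] (faults so far: 5)
  step 10: ref 1 -> HIT, frames=[7,1,2,5] (faults so far: 5)
  step 11: ref 7 -> HIT, frames=[7,1,2,5] (faults so far: 5)
  step 12: ref 2 -> HIT, frames=[7,1,2,5] (faults so far: 5)
  Optimal total faults: 5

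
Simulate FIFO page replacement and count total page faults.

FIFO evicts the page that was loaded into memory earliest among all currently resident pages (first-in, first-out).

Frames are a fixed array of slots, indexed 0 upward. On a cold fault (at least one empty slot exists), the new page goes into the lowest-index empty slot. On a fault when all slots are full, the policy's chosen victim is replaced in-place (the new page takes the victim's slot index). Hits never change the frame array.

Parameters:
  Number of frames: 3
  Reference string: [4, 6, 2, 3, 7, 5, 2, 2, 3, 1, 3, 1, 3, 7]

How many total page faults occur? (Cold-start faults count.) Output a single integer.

Step 0: ref 4 → FAULT, frames=[4,-,-]
Step 1: ref 6 → FAULT, frames=[4,6,-]
Step 2: ref 2 → FAULT, frames=[4,6,2]
Step 3: ref 3 → FAULT (evict 4), frames=[3,6,2]
Step 4: ref 7 → FAULT (evict 6), frames=[3,7,2]
Step 5: ref 5 → FAULT (evict 2), frames=[3,7,5]
Step 6: ref 2 → FAULT (evict 3), frames=[2,7,5]
Step 7: ref 2 → HIT, frames=[2,7,5]
Step 8: ref 3 → FAULT (evict 7), frames=[2,3,5]
Step 9: ref 1 → FAULT (evict 5), frames=[2,3,1]
Step 10: ref 3 → HIT, frames=[2,3,1]
Step 11: ref 1 → HIT, frames=[2,3,1]
Step 12: ref 3 → HIT, frames=[2,3,1]
Step 13: ref 7 → FAULT (evict 2), frames=[7,3,1]
Total faults: 10

Answer: 10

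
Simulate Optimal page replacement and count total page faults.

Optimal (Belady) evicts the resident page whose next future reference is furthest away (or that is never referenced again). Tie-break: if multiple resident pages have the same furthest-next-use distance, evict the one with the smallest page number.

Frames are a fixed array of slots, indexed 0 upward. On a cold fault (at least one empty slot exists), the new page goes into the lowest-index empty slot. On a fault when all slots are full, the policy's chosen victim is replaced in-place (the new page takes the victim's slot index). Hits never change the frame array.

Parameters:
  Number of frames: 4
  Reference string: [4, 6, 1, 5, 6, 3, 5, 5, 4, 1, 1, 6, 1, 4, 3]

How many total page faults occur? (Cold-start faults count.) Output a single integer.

Answer: 6

Derivation:
Step 0: ref 4 → FAULT, frames=[4,-,-,-]
Step 1: ref 6 → FAULT, frames=[4,6,-,-]
Step 2: ref 1 → FAULT, frames=[4,6,1,-]
Step 3: ref 5 → FAULT, frames=[4,6,1,5]
Step 4: ref 6 → HIT, frames=[4,6,1,5]
Step 5: ref 3 → FAULT (evict 6), frames=[4,3,1,5]
Step 6: ref 5 → HIT, frames=[4,3,1,5]
Step 7: ref 5 → HIT, frames=[4,3,1,5]
Step 8: ref 4 → HIT, frames=[4,3,1,5]
Step 9: ref 1 → HIT, frames=[4,3,1,5]
Step 10: ref 1 → HIT, frames=[4,3,1,5]
Step 11: ref 6 → FAULT (evict 5), frames=[4,3,1,6]
Step 12: ref 1 → HIT, frames=[4,3,1,6]
Step 13: ref 4 → HIT, frames=[4,3,1,6]
Step 14: ref 3 → HIT, frames=[4,3,1,6]
Total faults: 6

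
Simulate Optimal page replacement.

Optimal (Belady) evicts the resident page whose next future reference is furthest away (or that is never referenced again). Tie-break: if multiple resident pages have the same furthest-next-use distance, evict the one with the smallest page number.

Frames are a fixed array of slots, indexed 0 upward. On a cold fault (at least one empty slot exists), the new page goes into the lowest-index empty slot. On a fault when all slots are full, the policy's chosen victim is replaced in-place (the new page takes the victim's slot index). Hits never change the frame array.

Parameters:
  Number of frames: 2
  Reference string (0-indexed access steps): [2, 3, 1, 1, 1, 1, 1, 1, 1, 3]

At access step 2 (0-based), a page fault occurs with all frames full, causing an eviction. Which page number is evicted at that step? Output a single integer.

Answer: 2

Derivation:
Step 0: ref 2 -> FAULT, frames=[2,-]
Step 1: ref 3 -> FAULT, frames=[2,3]
Step 2: ref 1 -> FAULT, evict 2, frames=[1,3]
At step 2: evicted page 2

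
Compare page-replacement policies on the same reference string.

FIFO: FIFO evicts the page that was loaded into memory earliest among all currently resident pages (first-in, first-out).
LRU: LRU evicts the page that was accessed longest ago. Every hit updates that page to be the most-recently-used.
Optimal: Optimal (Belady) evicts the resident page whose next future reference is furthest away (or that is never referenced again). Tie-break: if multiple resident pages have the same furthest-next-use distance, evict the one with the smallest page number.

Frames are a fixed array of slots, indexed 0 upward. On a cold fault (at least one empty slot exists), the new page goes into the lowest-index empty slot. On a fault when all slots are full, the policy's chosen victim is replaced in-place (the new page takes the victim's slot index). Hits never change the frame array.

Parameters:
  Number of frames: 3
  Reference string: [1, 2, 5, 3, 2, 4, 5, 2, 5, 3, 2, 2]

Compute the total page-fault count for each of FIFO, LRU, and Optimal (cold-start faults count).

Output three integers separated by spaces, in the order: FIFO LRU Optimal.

Answer: 8 7 6

Derivation:
--- FIFO ---
  step 0: ref 1 -> FAULT, frames=[1,-,-] (faults so far: 1)
  step 1: ref 2 -> FAULT, frames=[1,2,-] (faults so far: 2)
  step 2: ref 5 -> FAULT, frames=[1,2,5] (faults so far: 3)
  step 3: ref 3 -> FAULT, evict 1, frames=[3,2,5] (faults so far: 4)
  step 4: ref 2 -> HIT, frames=[3,2,5] (faults so far: 4)
  step 5: ref 4 -> FAULT, evict 2, frames=[3,4,5] (faults so far: 5)
  step 6: ref 5 -> HIT, frames=[3,4,5] (faults so far: 5)
  step 7: ref 2 -> FAULT, evict 5, frames=[3,4,2] (faults so far: 6)
  step 8: ref 5 -> FAULT, evict 3, frames=[5,4,2] (faults so far: 7)
  step 9: ref 3 -> FAULT, evict 4, frames=[5,3,2] (faults so far: 8)
  step 10: ref 2 -> HIT, frames=[5,3,2] (faults so far: 8)
  step 11: ref 2 -> HIT, frames=[5,3,2] (faults so far: 8)
  FIFO total faults: 8
--- LRU ---
  step 0: ref 1 -> FAULT, frames=[1,-,-] (faults so far: 1)
  step 1: ref 2 -> FAULT, frames=[1,2,-] (faults so far: 2)
  step 2: ref 5 -> FAULT, frames=[1,2,5] (faults so far: 3)
  step 3: ref 3 -> FAULT, evict 1, frames=[3,2,5] (faults so far: 4)
  step 4: ref 2 -> HIT, frames=[3,2,5] (faults so far: 4)
  step 5: ref 4 -> FAULT, evict 5, frames=[3,2,4] (faults so far: 5)
  step 6: ref 5 -> FAULT, evict 3, frames=[5,2,4] (faults so far: 6)
  step 7: ref 2 -> HIT, frames=[5,2,4] (faults so far: 6)
  step 8: ref 5 -> HIT, frames=[5,2,4] (faults so far: 6)
  step 9: ref 3 -> FAULT, evict 4, frames=[5,2,3] (faults so far: 7)
  step 10: ref 2 -> HIT, frames=[5,2,3] (faults so far: 7)
  step 11: ref 2 -> HIT, frames=[5,2,3] (faults so far: 7)
  LRU total faults: 7
--- Optimal ---
  step 0: ref 1 -> FAULT, frames=[1,-,-] (faults so far: 1)
  step 1: ref 2 -> FAULT, frames=[1,2,-] (faults so far: 2)
  step 2: ref 5 -> FAULT, frames=[1,2,5] (faults so far: 3)
  step 3: ref 3 -> FAULT, evict 1, frames=[3,2,5] (faults so far: 4)
  step 4: ref 2 -> HIT, frames=[3,2,5] (faults so far: 4)
  step 5: ref 4 -> FAULT, evict 3, frames=[4,2,5] (faults so far: 5)
  step 6: ref 5 -> HIT, frames=[4,2,5] (faults so far: 5)
  step 7: ref 2 -> HIT, frames=[4,2,5] (faults so far: 5)
  step 8: ref 5 -> HIT, frames=[4,2,5] (faults so far: 5)
  step 9: ref 3 -> FAULT, evict 4, frames=[3,2,5] (faults so far: 6)
  step 10: ref 2 -> HIT, frames=[3,2,5] (faults so far: 6)
  step 11: ref 2 -> HIT, frames=[3,2,5] (faults so far: 6)
  Optimal total faults: 6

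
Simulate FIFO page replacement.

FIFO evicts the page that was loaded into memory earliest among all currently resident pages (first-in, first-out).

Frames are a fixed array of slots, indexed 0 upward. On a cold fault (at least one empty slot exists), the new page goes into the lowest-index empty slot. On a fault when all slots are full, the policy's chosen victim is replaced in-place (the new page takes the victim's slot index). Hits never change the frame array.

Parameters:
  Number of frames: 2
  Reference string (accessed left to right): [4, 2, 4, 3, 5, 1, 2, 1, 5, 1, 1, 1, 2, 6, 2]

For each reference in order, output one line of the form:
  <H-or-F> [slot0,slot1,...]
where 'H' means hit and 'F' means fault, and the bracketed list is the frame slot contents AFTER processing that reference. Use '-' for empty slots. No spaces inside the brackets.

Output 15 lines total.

F [4,-]
F [4,2]
H [4,2]
F [3,2]
F [3,5]
F [1,5]
F [1,2]
H [1,2]
F [5,2]
F [5,1]
H [5,1]
H [5,1]
F [2,1]
F [2,6]
H [2,6]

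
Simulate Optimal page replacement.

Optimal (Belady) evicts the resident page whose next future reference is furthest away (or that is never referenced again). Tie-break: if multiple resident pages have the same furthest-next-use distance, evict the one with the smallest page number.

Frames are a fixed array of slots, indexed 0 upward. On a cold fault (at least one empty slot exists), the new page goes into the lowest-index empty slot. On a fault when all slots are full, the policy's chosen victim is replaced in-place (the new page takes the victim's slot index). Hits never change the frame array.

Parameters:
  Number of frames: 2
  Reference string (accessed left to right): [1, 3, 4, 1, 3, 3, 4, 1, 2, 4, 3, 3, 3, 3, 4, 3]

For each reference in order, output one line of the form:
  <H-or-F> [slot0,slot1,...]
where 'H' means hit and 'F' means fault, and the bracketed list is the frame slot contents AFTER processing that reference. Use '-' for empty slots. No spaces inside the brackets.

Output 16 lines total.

F [1,-]
F [1,3]
F [1,4]
H [1,4]
F [3,4]
H [3,4]
H [3,4]
F [1,4]
F [2,4]
H [2,4]
F [3,4]
H [3,4]
H [3,4]
H [3,4]
H [3,4]
H [3,4]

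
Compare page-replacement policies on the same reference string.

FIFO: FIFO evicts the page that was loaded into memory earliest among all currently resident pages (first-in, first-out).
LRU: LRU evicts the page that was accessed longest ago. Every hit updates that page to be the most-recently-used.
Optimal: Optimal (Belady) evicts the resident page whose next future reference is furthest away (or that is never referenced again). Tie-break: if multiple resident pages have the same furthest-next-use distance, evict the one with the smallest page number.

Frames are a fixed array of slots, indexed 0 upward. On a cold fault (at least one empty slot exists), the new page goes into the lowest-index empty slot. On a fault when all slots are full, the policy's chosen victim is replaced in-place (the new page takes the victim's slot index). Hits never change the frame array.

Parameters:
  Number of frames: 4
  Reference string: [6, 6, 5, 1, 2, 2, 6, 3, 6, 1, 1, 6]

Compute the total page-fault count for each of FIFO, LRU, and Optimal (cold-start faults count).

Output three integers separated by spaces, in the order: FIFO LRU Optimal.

Answer: 6 5 5

Derivation:
--- FIFO ---
  step 0: ref 6 -> FAULT, frames=[6,-,-,-] (faults so far: 1)
  step 1: ref 6 -> HIT, frames=[6,-,-,-] (faults so far: 1)
  step 2: ref 5 -> FAULT, frames=[6,5,-,-] (faults so far: 2)
  step 3: ref 1 -> FAULT, frames=[6,5,1,-] (faults so far: 3)
  step 4: ref 2 -> FAULT, frames=[6,5,1,2] (faults so far: 4)
  step 5: ref 2 -> HIT, frames=[6,5,1,2] (faults so far: 4)
  step 6: ref 6 -> HIT, frames=[6,5,1,2] (faults so far: 4)
  step 7: ref 3 -> FAULT, evict 6, frames=[3,5,1,2] (faults so far: 5)
  step 8: ref 6 -> FAULT, evict 5, frames=[3,6,1,2] (faults so far: 6)
  step 9: ref 1 -> HIT, frames=[3,6,1,2] (faults so far: 6)
  step 10: ref 1 -> HIT, frames=[3,6,1,2] (faults so far: 6)
  step 11: ref 6 -> HIT, frames=[3,6,1,2] (faults so far: 6)
  FIFO total faults: 6
--- LRU ---
  step 0: ref 6 -> FAULT, frames=[6,-,-,-] (faults so far: 1)
  step 1: ref 6 -> HIT, frames=[6,-,-,-] (faults so far: 1)
  step 2: ref 5 -> FAULT, frames=[6,5,-,-] (faults so far: 2)
  step 3: ref 1 -> FAULT, frames=[6,5,1,-] (faults so far: 3)
  step 4: ref 2 -> FAULT, frames=[6,5,1,2] (faults so far: 4)
  step 5: ref 2 -> HIT, frames=[6,5,1,2] (faults so far: 4)
  step 6: ref 6 -> HIT, frames=[6,5,1,2] (faults so far: 4)
  step 7: ref 3 -> FAULT, evict 5, frames=[6,3,1,2] (faults so far: 5)
  step 8: ref 6 -> HIT, frames=[6,3,1,2] (faults so far: 5)
  step 9: ref 1 -> HIT, frames=[6,3,1,2] (faults so far: 5)
  step 10: ref 1 -> HIT, frames=[6,3,1,2] (faults so far: 5)
  step 11: ref 6 -> HIT, frames=[6,3,1,2] (faults so far: 5)
  LRU total faults: 5
--- Optimal ---
  step 0: ref 6 -> FAULT, frames=[6,-,-,-] (faults so far: 1)
  step 1: ref 6 -> HIT, frames=[6,-,-,-] (faults so far: 1)
  step 2: ref 5 -> FAULT, frames=[6,5,-,-] (faults so far: 2)
  step 3: ref 1 -> FAULT, frames=[6,5,1,-] (faults so far: 3)
  step 4: ref 2 -> FAULT, frames=[6,5,1,2] (faults so far: 4)
  step 5: ref 2 -> HIT, frames=[6,5,1,2] (faults so far: 4)
  step 6: ref 6 -> HIT, frames=[6,5,1,2] (faults so far: 4)
  step 7: ref 3 -> FAULT, evict 2, frames=[6,5,1,3] (faults so far: 5)
  step 8: ref 6 -> HIT, frames=[6,5,1,3] (faults so far: 5)
  step 9: ref 1 -> HIT, frames=[6,5,1,3] (faults so far: 5)
  step 10: ref 1 -> HIT, frames=[6,5,1,3] (faults so far: 5)
  step 11: ref 6 -> HIT, frames=[6,5,1,3] (faults so far: 5)
  Optimal total faults: 5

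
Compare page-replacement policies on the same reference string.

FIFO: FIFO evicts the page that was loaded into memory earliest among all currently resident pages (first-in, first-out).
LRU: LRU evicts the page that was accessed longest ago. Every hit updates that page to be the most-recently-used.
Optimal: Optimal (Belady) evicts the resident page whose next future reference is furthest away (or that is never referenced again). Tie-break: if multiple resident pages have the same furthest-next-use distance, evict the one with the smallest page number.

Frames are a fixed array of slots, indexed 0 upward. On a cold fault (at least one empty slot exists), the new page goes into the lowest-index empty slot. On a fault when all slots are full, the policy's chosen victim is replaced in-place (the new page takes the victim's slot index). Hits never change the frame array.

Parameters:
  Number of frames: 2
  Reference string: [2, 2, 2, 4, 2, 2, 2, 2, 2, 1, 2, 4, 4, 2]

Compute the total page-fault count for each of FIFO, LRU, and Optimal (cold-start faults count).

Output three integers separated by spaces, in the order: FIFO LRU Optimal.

Answer: 5 4 4

Derivation:
--- FIFO ---
  step 0: ref 2 -> FAULT, frames=[2,-] (faults so far: 1)
  step 1: ref 2 -> HIT, frames=[2,-] (faults so far: 1)
  step 2: ref 2 -> HIT, frames=[2,-] (faults so far: 1)
  step 3: ref 4 -> FAULT, frames=[2,4] (faults so far: 2)
  step 4: ref 2 -> HIT, frames=[2,4] (faults so far: 2)
  step 5: ref 2 -> HIT, frames=[2,4] (faults so far: 2)
  step 6: ref 2 -> HIT, frames=[2,4] (faults so far: 2)
  step 7: ref 2 -> HIT, frames=[2,4] (faults so far: 2)
  step 8: ref 2 -> HIT, frames=[2,4] (faults so far: 2)
  step 9: ref 1 -> FAULT, evict 2, frames=[1,4] (faults so far: 3)
  step 10: ref 2 -> FAULT, evict 4, frames=[1,2] (faults so far: 4)
  step 11: ref 4 -> FAULT, evict 1, frames=[4,2] (faults so far: 5)
  step 12: ref 4 -> HIT, frames=[4,2] (faults so far: 5)
  step 13: ref 2 -> HIT, frames=[4,2] (faults so far: 5)
  FIFO total faults: 5
--- LRU ---
  step 0: ref 2 -> FAULT, frames=[2,-] (faults so far: 1)
  step 1: ref 2 -> HIT, frames=[2,-] (faults so far: 1)
  step 2: ref 2 -> HIT, frames=[2,-] (faults so far: 1)
  step 3: ref 4 -> FAULT, frames=[2,4] (faults so far: 2)
  step 4: ref 2 -> HIT, frames=[2,4] (faults so far: 2)
  step 5: ref 2 -> HIT, frames=[2,4] (faults so far: 2)
  step 6: ref 2 -> HIT, frames=[2,4] (faults so far: 2)
  step 7: ref 2 -> HIT, frames=[2,4] (faults so far: 2)
  step 8: ref 2 -> HIT, frames=[2,4] (faults so far: 2)
  step 9: ref 1 -> FAULT, evict 4, frames=[2,1] (faults so far: 3)
  step 10: ref 2 -> HIT, frames=[2,1] (faults so far: 3)
  step 11: ref 4 -> FAULT, evict 1, frames=[2,4] (faults so far: 4)
  step 12: ref 4 -> HIT, frames=[2,4] (faults so far: 4)
  step 13: ref 2 -> HIT, frames=[2,4] (faults so far: 4)
  LRU total faults: 4
--- Optimal ---
  step 0: ref 2 -> FAULT, frames=[2,-] (faults so far: 1)
  step 1: ref 2 -> HIT, frames=[2,-] (faults so far: 1)
  step 2: ref 2 -> HIT, frames=[2,-] (faults so far: 1)
  step 3: ref 4 -> FAULT, frames=[2,4] (faults so far: 2)
  step 4: ref 2 -> HIT, frames=[2,4] (faults so far: 2)
  step 5: ref 2 -> HIT, frames=[2,4] (faults so far: 2)
  step 6: ref 2 -> HIT, frames=[2,4] (faults so far: 2)
  step 7: ref 2 -> HIT, frames=[2,4] (faults so far: 2)
  step 8: ref 2 -> HIT, frames=[2,4] (faults so far: 2)
  step 9: ref 1 -> FAULT, evict 4, frames=[2,1] (faults so far: 3)
  step 10: ref 2 -> HIT, frames=[2,1] (faults so far: 3)
  step 11: ref 4 -> FAULT, evict 1, frames=[2,4] (faults so far: 4)
  step 12: ref 4 -> HIT, frames=[2,4] (faults so far: 4)
  step 13: ref 2 -> HIT, frames=[2,4] (faults so far: 4)
  Optimal total faults: 4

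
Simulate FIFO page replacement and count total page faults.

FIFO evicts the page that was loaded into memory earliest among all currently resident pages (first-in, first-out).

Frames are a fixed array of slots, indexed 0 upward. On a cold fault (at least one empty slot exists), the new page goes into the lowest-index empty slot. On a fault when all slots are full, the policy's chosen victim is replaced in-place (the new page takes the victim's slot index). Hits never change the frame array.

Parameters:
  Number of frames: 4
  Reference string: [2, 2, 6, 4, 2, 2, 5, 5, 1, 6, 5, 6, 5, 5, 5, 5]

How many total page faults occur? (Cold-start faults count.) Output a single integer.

Answer: 5

Derivation:
Step 0: ref 2 → FAULT, frames=[2,-,-,-]
Step 1: ref 2 → HIT, frames=[2,-,-,-]
Step 2: ref 6 → FAULT, frames=[2,6,-,-]
Step 3: ref 4 → FAULT, frames=[2,6,4,-]
Step 4: ref 2 → HIT, frames=[2,6,4,-]
Step 5: ref 2 → HIT, frames=[2,6,4,-]
Step 6: ref 5 → FAULT, frames=[2,6,4,5]
Step 7: ref 5 → HIT, frames=[2,6,4,5]
Step 8: ref 1 → FAULT (evict 2), frames=[1,6,4,5]
Step 9: ref 6 → HIT, frames=[1,6,4,5]
Step 10: ref 5 → HIT, frames=[1,6,4,5]
Step 11: ref 6 → HIT, frames=[1,6,4,5]
Step 12: ref 5 → HIT, frames=[1,6,4,5]
Step 13: ref 5 → HIT, frames=[1,6,4,5]
Step 14: ref 5 → HIT, frames=[1,6,4,5]
Step 15: ref 5 → HIT, frames=[1,6,4,5]
Total faults: 5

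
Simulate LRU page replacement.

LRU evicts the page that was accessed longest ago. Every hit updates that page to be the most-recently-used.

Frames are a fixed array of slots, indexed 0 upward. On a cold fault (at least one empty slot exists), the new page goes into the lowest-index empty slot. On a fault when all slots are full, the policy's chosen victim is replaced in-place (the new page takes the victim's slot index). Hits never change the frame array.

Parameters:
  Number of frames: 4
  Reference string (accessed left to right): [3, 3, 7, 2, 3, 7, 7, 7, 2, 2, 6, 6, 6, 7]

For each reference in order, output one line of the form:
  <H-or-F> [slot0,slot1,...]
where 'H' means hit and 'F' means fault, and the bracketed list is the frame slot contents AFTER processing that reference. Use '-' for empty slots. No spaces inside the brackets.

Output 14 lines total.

F [3,-,-,-]
H [3,-,-,-]
F [3,7,-,-]
F [3,7,2,-]
H [3,7,2,-]
H [3,7,2,-]
H [3,7,2,-]
H [3,7,2,-]
H [3,7,2,-]
H [3,7,2,-]
F [3,7,2,6]
H [3,7,2,6]
H [3,7,2,6]
H [3,7,2,6]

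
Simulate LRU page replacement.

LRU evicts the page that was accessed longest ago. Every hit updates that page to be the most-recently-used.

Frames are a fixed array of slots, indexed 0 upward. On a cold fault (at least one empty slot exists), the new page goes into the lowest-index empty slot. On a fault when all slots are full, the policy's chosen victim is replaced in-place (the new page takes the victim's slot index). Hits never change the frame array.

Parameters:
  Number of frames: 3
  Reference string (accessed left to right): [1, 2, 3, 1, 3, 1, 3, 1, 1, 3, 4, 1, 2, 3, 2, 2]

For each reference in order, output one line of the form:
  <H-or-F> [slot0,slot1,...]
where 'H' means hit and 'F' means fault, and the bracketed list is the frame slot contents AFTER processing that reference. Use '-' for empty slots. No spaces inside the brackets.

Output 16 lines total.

F [1,-,-]
F [1,2,-]
F [1,2,3]
H [1,2,3]
H [1,2,3]
H [1,2,3]
H [1,2,3]
H [1,2,3]
H [1,2,3]
H [1,2,3]
F [1,4,3]
H [1,4,3]
F [1,4,2]
F [1,3,2]
H [1,3,2]
H [1,3,2]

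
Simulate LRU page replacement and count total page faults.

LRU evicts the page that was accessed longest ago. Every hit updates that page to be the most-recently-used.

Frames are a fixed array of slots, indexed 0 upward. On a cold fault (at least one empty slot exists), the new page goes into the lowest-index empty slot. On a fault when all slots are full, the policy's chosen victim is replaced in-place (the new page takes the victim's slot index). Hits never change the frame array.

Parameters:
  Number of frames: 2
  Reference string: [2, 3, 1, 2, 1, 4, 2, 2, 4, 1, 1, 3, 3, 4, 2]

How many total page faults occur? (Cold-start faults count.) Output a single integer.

Step 0: ref 2 → FAULT, frames=[2,-]
Step 1: ref 3 → FAULT, frames=[2,3]
Step 2: ref 1 → FAULT (evict 2), frames=[1,3]
Step 3: ref 2 → FAULT (evict 3), frames=[1,2]
Step 4: ref 1 → HIT, frames=[1,2]
Step 5: ref 4 → FAULT (evict 2), frames=[1,4]
Step 6: ref 2 → FAULT (evict 1), frames=[2,4]
Step 7: ref 2 → HIT, frames=[2,4]
Step 8: ref 4 → HIT, frames=[2,4]
Step 9: ref 1 → FAULT (evict 2), frames=[1,4]
Step 10: ref 1 → HIT, frames=[1,4]
Step 11: ref 3 → FAULT (evict 4), frames=[1,3]
Step 12: ref 3 → HIT, frames=[1,3]
Step 13: ref 4 → FAULT (evict 1), frames=[4,3]
Step 14: ref 2 → FAULT (evict 3), frames=[4,2]
Total faults: 10

Answer: 10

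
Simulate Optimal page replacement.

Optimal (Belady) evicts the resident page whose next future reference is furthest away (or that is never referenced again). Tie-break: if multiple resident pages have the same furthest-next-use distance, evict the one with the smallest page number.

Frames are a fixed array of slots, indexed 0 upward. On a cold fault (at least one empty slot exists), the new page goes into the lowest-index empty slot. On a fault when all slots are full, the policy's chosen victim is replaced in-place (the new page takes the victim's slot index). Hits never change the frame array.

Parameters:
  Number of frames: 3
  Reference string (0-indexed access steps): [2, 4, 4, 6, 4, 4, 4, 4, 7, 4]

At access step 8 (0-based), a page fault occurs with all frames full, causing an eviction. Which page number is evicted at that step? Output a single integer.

Answer: 2

Derivation:
Step 0: ref 2 -> FAULT, frames=[2,-,-]
Step 1: ref 4 -> FAULT, frames=[2,4,-]
Step 2: ref 4 -> HIT, frames=[2,4,-]
Step 3: ref 6 -> FAULT, frames=[2,4,6]
Step 4: ref 4 -> HIT, frames=[2,4,6]
Step 5: ref 4 -> HIT, frames=[2,4,6]
Step 6: ref 4 -> HIT, frames=[2,4,6]
Step 7: ref 4 -> HIT, frames=[2,4,6]
Step 8: ref 7 -> FAULT, evict 2, frames=[7,4,6]
At step 8: evicted page 2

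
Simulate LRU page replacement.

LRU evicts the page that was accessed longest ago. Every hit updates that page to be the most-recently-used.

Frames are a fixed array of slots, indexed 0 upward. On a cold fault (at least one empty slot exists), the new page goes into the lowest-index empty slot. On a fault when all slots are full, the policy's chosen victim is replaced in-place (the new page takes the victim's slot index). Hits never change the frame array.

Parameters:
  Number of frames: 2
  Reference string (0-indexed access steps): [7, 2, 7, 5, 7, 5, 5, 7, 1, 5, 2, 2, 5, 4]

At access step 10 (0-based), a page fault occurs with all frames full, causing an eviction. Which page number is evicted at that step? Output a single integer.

Step 0: ref 7 -> FAULT, frames=[7,-]
Step 1: ref 2 -> FAULT, frames=[7,2]
Step 2: ref 7 -> HIT, frames=[7,2]
Step 3: ref 5 -> FAULT, evict 2, frames=[7,5]
Step 4: ref 7 -> HIT, frames=[7,5]
Step 5: ref 5 -> HIT, frames=[7,5]
Step 6: ref 5 -> HIT, frames=[7,5]
Step 7: ref 7 -> HIT, frames=[7,5]
Step 8: ref 1 -> FAULT, evict 5, frames=[7,1]
Step 9: ref 5 -> FAULT, evict 7, frames=[5,1]
Step 10: ref 2 -> FAULT, evict 1, frames=[5,2]
At step 10: evicted page 1

Answer: 1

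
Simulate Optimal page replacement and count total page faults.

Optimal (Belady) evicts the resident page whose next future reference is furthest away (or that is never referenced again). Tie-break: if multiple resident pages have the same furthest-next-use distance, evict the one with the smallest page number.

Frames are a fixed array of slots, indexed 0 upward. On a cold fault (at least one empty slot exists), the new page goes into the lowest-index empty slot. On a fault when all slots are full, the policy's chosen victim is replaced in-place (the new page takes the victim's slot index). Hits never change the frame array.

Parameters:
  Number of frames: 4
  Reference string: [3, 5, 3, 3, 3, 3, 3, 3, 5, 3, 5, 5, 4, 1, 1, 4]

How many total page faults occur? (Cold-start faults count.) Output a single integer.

Step 0: ref 3 → FAULT, frames=[3,-,-,-]
Step 1: ref 5 → FAULT, frames=[3,5,-,-]
Step 2: ref 3 → HIT, frames=[3,5,-,-]
Step 3: ref 3 → HIT, frames=[3,5,-,-]
Step 4: ref 3 → HIT, frames=[3,5,-,-]
Step 5: ref 3 → HIT, frames=[3,5,-,-]
Step 6: ref 3 → HIT, frames=[3,5,-,-]
Step 7: ref 3 → HIT, frames=[3,5,-,-]
Step 8: ref 5 → HIT, frames=[3,5,-,-]
Step 9: ref 3 → HIT, frames=[3,5,-,-]
Step 10: ref 5 → HIT, frames=[3,5,-,-]
Step 11: ref 5 → HIT, frames=[3,5,-,-]
Step 12: ref 4 → FAULT, frames=[3,5,4,-]
Step 13: ref 1 → FAULT, frames=[3,5,4,1]
Step 14: ref 1 → HIT, frames=[3,5,4,1]
Step 15: ref 4 → HIT, frames=[3,5,4,1]
Total faults: 4

Answer: 4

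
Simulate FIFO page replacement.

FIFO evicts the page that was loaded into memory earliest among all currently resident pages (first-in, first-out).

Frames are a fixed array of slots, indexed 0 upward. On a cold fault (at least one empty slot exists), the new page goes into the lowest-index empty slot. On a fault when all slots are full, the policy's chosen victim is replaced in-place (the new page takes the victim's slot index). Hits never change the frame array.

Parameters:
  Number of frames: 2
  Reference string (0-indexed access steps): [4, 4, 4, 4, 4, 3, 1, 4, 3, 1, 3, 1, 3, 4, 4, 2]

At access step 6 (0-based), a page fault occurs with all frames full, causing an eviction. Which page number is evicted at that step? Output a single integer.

Step 0: ref 4 -> FAULT, frames=[4,-]
Step 1: ref 4 -> HIT, frames=[4,-]
Step 2: ref 4 -> HIT, frames=[4,-]
Step 3: ref 4 -> HIT, frames=[4,-]
Step 4: ref 4 -> HIT, frames=[4,-]
Step 5: ref 3 -> FAULT, frames=[4,3]
Step 6: ref 1 -> FAULT, evict 4, frames=[1,3]
At step 6: evicted page 4

Answer: 4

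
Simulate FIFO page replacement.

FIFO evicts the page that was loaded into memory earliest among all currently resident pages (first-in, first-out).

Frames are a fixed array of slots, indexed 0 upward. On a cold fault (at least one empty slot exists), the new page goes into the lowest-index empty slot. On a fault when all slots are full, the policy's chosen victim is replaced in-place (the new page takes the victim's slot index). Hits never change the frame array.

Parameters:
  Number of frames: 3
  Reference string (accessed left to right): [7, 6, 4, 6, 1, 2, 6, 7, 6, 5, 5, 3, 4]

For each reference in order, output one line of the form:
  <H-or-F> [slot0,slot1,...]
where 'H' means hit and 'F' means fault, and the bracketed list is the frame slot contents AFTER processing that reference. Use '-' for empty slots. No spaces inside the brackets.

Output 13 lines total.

F [7,-,-]
F [7,6,-]
F [7,6,4]
H [7,6,4]
F [1,6,4]
F [1,2,4]
F [1,2,6]
F [7,2,6]
H [7,2,6]
F [7,5,6]
H [7,5,6]
F [7,5,3]
F [4,5,3]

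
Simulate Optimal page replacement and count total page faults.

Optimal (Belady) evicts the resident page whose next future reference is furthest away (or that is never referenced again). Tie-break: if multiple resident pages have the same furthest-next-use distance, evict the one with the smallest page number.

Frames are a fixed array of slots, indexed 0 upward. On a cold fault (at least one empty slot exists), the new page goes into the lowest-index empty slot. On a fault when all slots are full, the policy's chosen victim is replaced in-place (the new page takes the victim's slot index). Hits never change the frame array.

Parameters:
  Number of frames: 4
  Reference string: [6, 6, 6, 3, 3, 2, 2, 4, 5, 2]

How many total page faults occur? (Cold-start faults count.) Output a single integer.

Answer: 5

Derivation:
Step 0: ref 6 → FAULT, frames=[6,-,-,-]
Step 1: ref 6 → HIT, frames=[6,-,-,-]
Step 2: ref 6 → HIT, frames=[6,-,-,-]
Step 3: ref 3 → FAULT, frames=[6,3,-,-]
Step 4: ref 3 → HIT, frames=[6,3,-,-]
Step 5: ref 2 → FAULT, frames=[6,3,2,-]
Step 6: ref 2 → HIT, frames=[6,3,2,-]
Step 7: ref 4 → FAULT, frames=[6,3,2,4]
Step 8: ref 5 → FAULT (evict 3), frames=[6,5,2,4]
Step 9: ref 2 → HIT, frames=[6,5,2,4]
Total faults: 5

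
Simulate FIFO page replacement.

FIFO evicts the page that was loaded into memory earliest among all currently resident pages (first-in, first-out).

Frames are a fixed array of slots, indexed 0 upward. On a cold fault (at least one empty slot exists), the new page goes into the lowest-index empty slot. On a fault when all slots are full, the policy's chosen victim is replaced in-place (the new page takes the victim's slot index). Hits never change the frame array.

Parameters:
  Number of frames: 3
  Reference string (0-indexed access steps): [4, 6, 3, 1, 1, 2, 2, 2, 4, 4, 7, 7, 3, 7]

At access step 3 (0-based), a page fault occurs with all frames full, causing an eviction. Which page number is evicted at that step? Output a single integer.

Answer: 4

Derivation:
Step 0: ref 4 -> FAULT, frames=[4,-,-]
Step 1: ref 6 -> FAULT, frames=[4,6,-]
Step 2: ref 3 -> FAULT, frames=[4,6,3]
Step 3: ref 1 -> FAULT, evict 4, frames=[1,6,3]
At step 3: evicted page 4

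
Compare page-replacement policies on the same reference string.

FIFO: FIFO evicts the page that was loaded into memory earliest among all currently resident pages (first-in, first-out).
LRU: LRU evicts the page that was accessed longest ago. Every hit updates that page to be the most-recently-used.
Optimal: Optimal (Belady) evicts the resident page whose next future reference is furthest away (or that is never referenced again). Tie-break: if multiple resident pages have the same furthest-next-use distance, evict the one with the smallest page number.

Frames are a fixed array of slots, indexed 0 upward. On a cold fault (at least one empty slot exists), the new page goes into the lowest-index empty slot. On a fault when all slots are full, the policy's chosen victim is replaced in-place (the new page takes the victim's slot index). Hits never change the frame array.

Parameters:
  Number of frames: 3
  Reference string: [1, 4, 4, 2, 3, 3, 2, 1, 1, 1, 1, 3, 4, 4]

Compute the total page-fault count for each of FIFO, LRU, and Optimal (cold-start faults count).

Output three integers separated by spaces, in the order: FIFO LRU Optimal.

Answer: 6 6 5

Derivation:
--- FIFO ---
  step 0: ref 1 -> FAULT, frames=[1,-,-] (faults so far: 1)
  step 1: ref 4 -> FAULT, frames=[1,4,-] (faults so far: 2)
  step 2: ref 4 -> HIT, frames=[1,4,-] (faults so far: 2)
  step 3: ref 2 -> FAULT, frames=[1,4,2] (faults so far: 3)
  step 4: ref 3 -> FAULT, evict 1, frames=[3,4,2] (faults so far: 4)
  step 5: ref 3 -> HIT, frames=[3,4,2] (faults so far: 4)
  step 6: ref 2 -> HIT, frames=[3,4,2] (faults so far: 4)
  step 7: ref 1 -> FAULT, evict 4, frames=[3,1,2] (faults so far: 5)
  step 8: ref 1 -> HIT, frames=[3,1,2] (faults so far: 5)
  step 9: ref 1 -> HIT, frames=[3,1,2] (faults so far: 5)
  step 10: ref 1 -> HIT, frames=[3,1,2] (faults so far: 5)
  step 11: ref 3 -> HIT, frames=[3,1,2] (faults so far: 5)
  step 12: ref 4 -> FAULT, evict 2, frames=[3,1,4] (faults so far: 6)
  step 13: ref 4 -> HIT, frames=[3,1,4] (faults so far: 6)
  FIFO total faults: 6
--- LRU ---
  step 0: ref 1 -> FAULT, frames=[1,-,-] (faults so far: 1)
  step 1: ref 4 -> FAULT, frames=[1,4,-] (faults so far: 2)
  step 2: ref 4 -> HIT, frames=[1,4,-] (faults so far: 2)
  step 3: ref 2 -> FAULT, frames=[1,4,2] (faults so far: 3)
  step 4: ref 3 -> FAULT, evict 1, frames=[3,4,2] (faults so far: 4)
  step 5: ref 3 -> HIT, frames=[3,4,2] (faults so far: 4)
  step 6: ref 2 -> HIT, frames=[3,4,2] (faults so far: 4)
  step 7: ref 1 -> FAULT, evict 4, frames=[3,1,2] (faults so far: 5)
  step 8: ref 1 -> HIT, frames=[3,1,2] (faults so far: 5)
  step 9: ref 1 -> HIT, frames=[3,1,2] (faults so far: 5)
  step 10: ref 1 -> HIT, frames=[3,1,2] (faults so far: 5)
  step 11: ref 3 -> HIT, frames=[3,1,2] (faults so far: 5)
  step 12: ref 4 -> FAULT, evict 2, frames=[3,1,4] (faults so far: 6)
  step 13: ref 4 -> HIT, frames=[3,1,4] (faults so far: 6)
  LRU total faults: 6
--- Optimal ---
  step 0: ref 1 -> FAULT, frames=[1,-,-] (faults so far: 1)
  step 1: ref 4 -> FAULT, frames=[1,4,-] (faults so far: 2)
  step 2: ref 4 -> HIT, frames=[1,4,-] (faults so far: 2)
  step 3: ref 2 -> FAULT, frames=[1,4,2] (faults so far: 3)
  step 4: ref 3 -> FAULT, evict 4, frames=[1,3,2] (faults so far: 4)
  step 5: ref 3 -> HIT, frames=[1,3,2] (faults so far: 4)
  step 6: ref 2 -> HIT, frames=[1,3,2] (faults so far: 4)
  step 7: ref 1 -> HIT, frames=[1,3,2] (faults so far: 4)
  step 8: ref 1 -> HIT, frames=[1,3,2] (faults so far: 4)
  step 9: ref 1 -> HIT, frames=[1,3,2] (faults so far: 4)
  step 10: ref 1 -> HIT, frames=[1,3,2] (faults so far: 4)
  step 11: ref 3 -> HIT, frames=[1,3,2] (faults so far: 4)
  step 12: ref 4 -> FAULT, evict 1, frames=[4,3,2] (faults so far: 5)
  step 13: ref 4 -> HIT, frames=[4,3,2] (faults so far: 5)
  Optimal total faults: 5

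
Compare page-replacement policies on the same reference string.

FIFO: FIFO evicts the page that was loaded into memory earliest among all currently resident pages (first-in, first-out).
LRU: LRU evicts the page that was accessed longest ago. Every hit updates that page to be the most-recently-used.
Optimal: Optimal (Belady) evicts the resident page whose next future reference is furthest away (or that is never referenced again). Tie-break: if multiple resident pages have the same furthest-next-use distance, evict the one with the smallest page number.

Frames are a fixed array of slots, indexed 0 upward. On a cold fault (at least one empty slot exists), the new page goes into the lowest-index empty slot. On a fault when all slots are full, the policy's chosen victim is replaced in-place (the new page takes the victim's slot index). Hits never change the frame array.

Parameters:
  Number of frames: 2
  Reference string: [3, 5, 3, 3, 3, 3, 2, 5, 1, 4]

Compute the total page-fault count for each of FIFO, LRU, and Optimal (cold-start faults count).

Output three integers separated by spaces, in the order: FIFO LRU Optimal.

Answer: 5 6 5

Derivation:
--- FIFO ---
  step 0: ref 3 -> FAULT, frames=[3,-] (faults so far: 1)
  step 1: ref 5 -> FAULT, frames=[3,5] (faults so far: 2)
  step 2: ref 3 -> HIT, frames=[3,5] (faults so far: 2)
  step 3: ref 3 -> HIT, frames=[3,5] (faults so far: 2)
  step 4: ref 3 -> HIT, frames=[3,5] (faults so far: 2)
  step 5: ref 3 -> HIT, frames=[3,5] (faults so far: 2)
  step 6: ref 2 -> FAULT, evict 3, frames=[2,5] (faults so far: 3)
  step 7: ref 5 -> HIT, frames=[2,5] (faults so far: 3)
  step 8: ref 1 -> FAULT, evict 5, frames=[2,1] (faults so far: 4)
  step 9: ref 4 -> FAULT, evict 2, frames=[4,1] (faults so far: 5)
  FIFO total faults: 5
--- LRU ---
  step 0: ref 3 -> FAULT, frames=[3,-] (faults so far: 1)
  step 1: ref 5 -> FAULT, frames=[3,5] (faults so far: 2)
  step 2: ref 3 -> HIT, frames=[3,5] (faults so far: 2)
  step 3: ref 3 -> HIT, frames=[3,5] (faults so far: 2)
  step 4: ref 3 -> HIT, frames=[3,5] (faults so far: 2)
  step 5: ref 3 -> HIT, frames=[3,5] (faults so far: 2)
  step 6: ref 2 -> FAULT, evict 5, frames=[3,2] (faults so far: 3)
  step 7: ref 5 -> FAULT, evict 3, frames=[5,2] (faults so far: 4)
  step 8: ref 1 -> FAULT, evict 2, frames=[5,1] (faults so far: 5)
  step 9: ref 4 -> FAULT, evict 5, frames=[4,1] (faults so far: 6)
  LRU total faults: 6
--- Optimal ---
  step 0: ref 3 -> FAULT, frames=[3,-] (faults so far: 1)
  step 1: ref 5 -> FAULT, frames=[3,5] (faults so far: 2)
  step 2: ref 3 -> HIT, frames=[3,5] (faults so far: 2)
  step 3: ref 3 -> HIT, frames=[3,5] (faults so far: 2)
  step 4: ref 3 -> HIT, frames=[3,5] (faults so far: 2)
  step 5: ref 3 -> HIT, frames=[3,5] (faults so far: 2)
  step 6: ref 2 -> FAULT, evict 3, frames=[2,5] (faults so far: 3)
  step 7: ref 5 -> HIT, frames=[2,5] (faults so far: 3)
  step 8: ref 1 -> FAULT, evict 2, frames=[1,5] (faults so far: 4)
  step 9: ref 4 -> FAULT, evict 1, frames=[4,5] (faults so far: 5)
  Optimal total faults: 5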